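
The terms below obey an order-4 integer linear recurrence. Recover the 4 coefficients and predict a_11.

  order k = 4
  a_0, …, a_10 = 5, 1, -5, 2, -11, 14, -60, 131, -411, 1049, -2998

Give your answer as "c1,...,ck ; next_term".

-2,3,3,1 ; 8041

  a_4 = -2·2 + 3·-5 + 3·1 + 1·5 = -11
  a_5 = -2·-11 + 3·2 + 3·-5 + 1·1 = 14
  a_6 = -2·14 + 3·-11 + 3·2 + 1·-5 = -60
  a_7 = -2·-60 + 3·14 + 3·-11 + 1·2 = 131
  a_8 = -2·131 + 3·-60 + 3·14 + 1·-11 = -411
  a_9 = -2·-411 + 3·131 + 3·-60 + 1·14 = 1049
  a_10 = -2·1049 + 3·-411 + 3·131 + 1·-60 = -2998
  a_11 = -2·-2998 + 3·1049 + 3·-411 + 1·131 = 8041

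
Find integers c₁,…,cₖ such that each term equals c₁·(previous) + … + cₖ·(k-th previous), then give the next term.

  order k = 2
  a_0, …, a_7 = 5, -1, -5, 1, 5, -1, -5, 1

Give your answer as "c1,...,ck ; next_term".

  a_2 = 0·-1 + -1·5 = -5
  a_3 = 0·-5 + -1·-1 = 1
  a_4 = 0·1 + -1·-5 = 5
  a_5 = 0·5 + -1·1 = -1
  a_6 = 0·-1 + -1·5 = -5
  a_7 = 0·-5 + -1·-1 = 1
  a_8 = 0·1 + -1·-5 = 5

0,-1 ; 5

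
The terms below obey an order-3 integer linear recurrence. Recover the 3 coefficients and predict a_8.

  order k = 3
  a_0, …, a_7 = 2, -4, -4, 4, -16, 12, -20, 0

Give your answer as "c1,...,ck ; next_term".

  a_3 = -1·-4 + 1·-4 + 2·2 = 4
  a_4 = -1·4 + 1·-4 + 2·-4 = -16
  a_5 = -1·-16 + 1·4 + 2·-4 = 12
  a_6 = -1·12 + 1·-16 + 2·4 = -20
  a_7 = -1·-20 + 1·12 + 2·-16 = 0
  a_8 = -1·0 + 1·-20 + 2·12 = 4

-1,1,2 ; 4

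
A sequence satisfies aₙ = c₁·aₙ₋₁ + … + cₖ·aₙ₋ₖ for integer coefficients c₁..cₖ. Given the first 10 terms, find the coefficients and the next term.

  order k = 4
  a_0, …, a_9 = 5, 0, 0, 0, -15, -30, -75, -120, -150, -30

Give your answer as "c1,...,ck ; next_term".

2,1,-4,-3 ; 495

  a_4 = 2·0 + 1·0 + -4·0 + -3·5 = -15
  a_5 = 2·-15 + 1·0 + -4·0 + -3·0 = -30
  a_6 = 2·-30 + 1·-15 + -4·0 + -3·0 = -75
  a_7 = 2·-75 + 1·-30 + -4·-15 + -3·0 = -120
  a_8 = 2·-120 + 1·-75 + -4·-30 + -3·-15 = -150
  a_9 = 2·-150 + 1·-120 + -4·-75 + -3·-30 = -30
  a_10 = 2·-30 + 1·-150 + -4·-120 + -3·-75 = 495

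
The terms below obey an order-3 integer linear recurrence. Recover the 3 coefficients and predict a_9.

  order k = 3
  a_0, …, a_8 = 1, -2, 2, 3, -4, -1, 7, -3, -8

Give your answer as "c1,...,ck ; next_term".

0,-1,1 ; 10

  a_3 = 0·2 + -1·-2 + 1·1 = 3
  a_4 = 0·3 + -1·2 + 1·-2 = -4
  a_5 = 0·-4 + -1·3 + 1·2 = -1
  a_6 = 0·-1 + -1·-4 + 1·3 = 7
  a_7 = 0·7 + -1·-1 + 1·-4 = -3
  a_8 = 0·-3 + -1·7 + 1·-1 = -8
  a_9 = 0·-8 + -1·-3 + 1·7 = 10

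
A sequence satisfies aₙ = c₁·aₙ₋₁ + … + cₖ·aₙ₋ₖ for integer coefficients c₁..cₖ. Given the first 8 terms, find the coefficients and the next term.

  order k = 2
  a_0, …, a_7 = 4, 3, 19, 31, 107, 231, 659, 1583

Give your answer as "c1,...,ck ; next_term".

  a_2 = 1·3 + 4·4 = 19
  a_3 = 1·19 + 4·3 = 31
  a_4 = 1·31 + 4·19 = 107
  a_5 = 1·107 + 4·31 = 231
  a_6 = 1·231 + 4·107 = 659
  a_7 = 1·659 + 4·231 = 1583
  a_8 = 1·1583 + 4·659 = 4219

1,4 ; 4219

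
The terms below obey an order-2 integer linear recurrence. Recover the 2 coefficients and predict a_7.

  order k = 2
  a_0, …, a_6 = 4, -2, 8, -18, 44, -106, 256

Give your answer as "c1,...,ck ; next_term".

-2,1 ; -618

  a_2 = -2·-2 + 1·4 = 8
  a_3 = -2·8 + 1·-2 = -18
  a_4 = -2·-18 + 1·8 = 44
  a_5 = -2·44 + 1·-18 = -106
  a_6 = -2·-106 + 1·44 = 256
  a_7 = -2·256 + 1·-106 = -618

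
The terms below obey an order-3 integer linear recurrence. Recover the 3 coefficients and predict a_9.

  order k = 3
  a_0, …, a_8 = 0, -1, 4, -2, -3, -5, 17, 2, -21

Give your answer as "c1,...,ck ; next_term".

  a_3 = -1·4 + -2·-1 + -3·0 = -2
  a_4 = -1·-2 + -2·4 + -3·-1 = -3
  a_5 = -1·-3 + -2·-2 + -3·4 = -5
  a_6 = -1·-5 + -2·-3 + -3·-2 = 17
  a_7 = -1·17 + -2·-5 + -3·-3 = 2
  a_8 = -1·2 + -2·17 + -3·-5 = -21
  a_9 = -1·-21 + -2·2 + -3·17 = -34

-1,-2,-3 ; -34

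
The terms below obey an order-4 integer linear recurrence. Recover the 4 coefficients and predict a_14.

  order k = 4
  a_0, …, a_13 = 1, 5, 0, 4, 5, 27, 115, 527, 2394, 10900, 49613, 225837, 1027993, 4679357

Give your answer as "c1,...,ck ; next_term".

4,3,-2,-1 ; 21300120

  a_4 = 4·4 + 3·0 + -2·5 + -1·1 = 5
  a_5 = 4·5 + 3·4 + -2·0 + -1·5 = 27
  a_6 = 4·27 + 3·5 + -2·4 + -1·0 = 115
  a_7 = 4·115 + 3·27 + -2·5 + -1·4 = 527
  a_8 = 4·527 + 3·115 + -2·27 + -1·5 = 2394
  a_9 = 4·2394 + 3·527 + -2·115 + -1·27 = 10900
  a_10 = 4·10900 + 3·2394 + -2·527 + -1·115 = 49613
  a_11 = 4·49613 + 3·10900 + -2·2394 + -1·527 = 225837
  a_12 = 4·225837 + 3·49613 + -2·10900 + -1·2394 = 1027993
  a_13 = 4·1027993 + 3·225837 + -2·49613 + -1·10900 = 4679357
  a_14 = 4·4679357 + 3·1027993 + -2·225837 + -1·49613 = 21300120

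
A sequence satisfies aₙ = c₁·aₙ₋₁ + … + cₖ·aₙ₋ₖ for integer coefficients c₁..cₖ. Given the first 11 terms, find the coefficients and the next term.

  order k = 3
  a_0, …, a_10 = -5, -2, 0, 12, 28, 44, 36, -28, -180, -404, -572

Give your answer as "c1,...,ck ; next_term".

2,-1,-2 ; -380

  a_3 = 2·0 + -1·-2 + -2·-5 = 12
  a_4 = 2·12 + -1·0 + -2·-2 = 28
  a_5 = 2·28 + -1·12 + -2·0 = 44
  a_6 = 2·44 + -1·28 + -2·12 = 36
  a_7 = 2·36 + -1·44 + -2·28 = -28
  a_8 = 2·-28 + -1·36 + -2·44 = -180
  a_9 = 2·-180 + -1·-28 + -2·36 = -404
  a_10 = 2·-404 + -1·-180 + -2·-28 = -572
  a_11 = 2·-572 + -1·-404 + -2·-180 = -380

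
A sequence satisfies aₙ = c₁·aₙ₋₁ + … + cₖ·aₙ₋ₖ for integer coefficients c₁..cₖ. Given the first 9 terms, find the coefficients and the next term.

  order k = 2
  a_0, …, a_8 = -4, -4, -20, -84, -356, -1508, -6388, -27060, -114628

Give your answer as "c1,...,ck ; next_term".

4,1 ; -485572

  a_2 = 4·-4 + 1·-4 = -20
  a_3 = 4·-20 + 1·-4 = -84
  a_4 = 4·-84 + 1·-20 = -356
  a_5 = 4·-356 + 1·-84 = -1508
  a_6 = 4·-1508 + 1·-356 = -6388
  a_7 = 4·-6388 + 1·-1508 = -27060
  a_8 = 4·-27060 + 1·-6388 = -114628
  a_9 = 4·-114628 + 1·-27060 = -485572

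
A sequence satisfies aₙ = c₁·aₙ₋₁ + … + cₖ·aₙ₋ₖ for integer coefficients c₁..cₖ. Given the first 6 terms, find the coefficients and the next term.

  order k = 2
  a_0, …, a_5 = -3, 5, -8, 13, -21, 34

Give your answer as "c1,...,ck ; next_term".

-1,1 ; -55

  a_2 = -1·5 + 1·-3 = -8
  a_3 = -1·-8 + 1·5 = 13
  a_4 = -1·13 + 1·-8 = -21
  a_5 = -1·-21 + 1·13 = 34
  a_6 = -1·34 + 1·-21 = -55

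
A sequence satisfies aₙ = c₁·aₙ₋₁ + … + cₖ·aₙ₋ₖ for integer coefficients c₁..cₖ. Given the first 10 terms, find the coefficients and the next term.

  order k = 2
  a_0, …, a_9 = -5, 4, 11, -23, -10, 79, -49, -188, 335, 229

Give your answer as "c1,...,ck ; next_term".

  a_2 = -1·4 + -3·-5 = 11
  a_3 = -1·11 + -3·4 = -23
  a_4 = -1·-23 + -3·11 = -10
  a_5 = -1·-10 + -3·-23 = 79
  a_6 = -1·79 + -3·-10 = -49
  a_7 = -1·-49 + -3·79 = -188
  a_8 = -1·-188 + -3·-49 = 335
  a_9 = -1·335 + -3·-188 = 229
  a_10 = -1·229 + -3·335 = -1234

-1,-3 ; -1234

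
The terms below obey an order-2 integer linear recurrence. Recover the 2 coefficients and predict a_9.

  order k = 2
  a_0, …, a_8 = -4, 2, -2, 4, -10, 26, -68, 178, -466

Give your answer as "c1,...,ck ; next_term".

  a_2 = -3·2 + -1·-4 = -2
  a_3 = -3·-2 + -1·2 = 4
  a_4 = -3·4 + -1·-2 = -10
  a_5 = -3·-10 + -1·4 = 26
  a_6 = -3·26 + -1·-10 = -68
  a_7 = -3·-68 + -1·26 = 178
  a_8 = -3·178 + -1·-68 = -466
  a_9 = -3·-466 + -1·178 = 1220

-3,-1 ; 1220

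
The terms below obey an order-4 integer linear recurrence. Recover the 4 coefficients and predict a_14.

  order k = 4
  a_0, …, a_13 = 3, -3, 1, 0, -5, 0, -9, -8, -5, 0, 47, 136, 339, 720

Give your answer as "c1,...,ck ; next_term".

  a_4 = 2·0 + 1·1 + -2·-3 + -4·3 = -5
  a_5 = 2·-5 + 1·0 + -2·1 + -4·-3 = 0
  a_6 = 2·0 + 1·-5 + -2·0 + -4·1 = -9
  a_7 = 2·-9 + 1·0 + -2·-5 + -4·0 = -8
  a_8 = 2·-8 + 1·-9 + -2·0 + -4·-5 = -5
  a_9 = 2·-5 + 1·-8 + -2·-9 + -4·0 = 0
  a_10 = 2·0 + 1·-5 + -2·-8 + -4·-9 = 47
  a_11 = 2·47 + 1·0 + -2·-5 + -4·-8 = 136
  a_12 = 2·136 + 1·47 + -2·0 + -4·-5 = 339
  a_13 = 2·339 + 1·136 + -2·47 + -4·0 = 720
  a_14 = 2·720 + 1·339 + -2·136 + -4·47 = 1319

2,1,-2,-4 ; 1319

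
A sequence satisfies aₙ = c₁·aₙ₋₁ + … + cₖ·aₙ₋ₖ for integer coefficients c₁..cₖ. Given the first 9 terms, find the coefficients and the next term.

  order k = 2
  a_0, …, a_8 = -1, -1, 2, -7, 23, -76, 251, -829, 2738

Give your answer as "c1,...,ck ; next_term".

-3,1 ; -9043

  a_2 = -3·-1 + 1·-1 = 2
  a_3 = -3·2 + 1·-1 = -7
  a_4 = -3·-7 + 1·2 = 23
  a_5 = -3·23 + 1·-7 = -76
  a_6 = -3·-76 + 1·23 = 251
  a_7 = -3·251 + 1·-76 = -829
  a_8 = -3·-829 + 1·251 = 2738
  a_9 = -3·2738 + 1·-829 = -9043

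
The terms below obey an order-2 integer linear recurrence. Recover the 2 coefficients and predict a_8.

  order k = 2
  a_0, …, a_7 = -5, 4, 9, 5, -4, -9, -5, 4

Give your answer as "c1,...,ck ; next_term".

  a_2 = 1·4 + -1·-5 = 9
  a_3 = 1·9 + -1·4 = 5
  a_4 = 1·5 + -1·9 = -4
  a_5 = 1·-4 + -1·5 = -9
  a_6 = 1·-9 + -1·-4 = -5
  a_7 = 1·-5 + -1·-9 = 4
  a_8 = 1·4 + -1·-5 = 9

1,-1 ; 9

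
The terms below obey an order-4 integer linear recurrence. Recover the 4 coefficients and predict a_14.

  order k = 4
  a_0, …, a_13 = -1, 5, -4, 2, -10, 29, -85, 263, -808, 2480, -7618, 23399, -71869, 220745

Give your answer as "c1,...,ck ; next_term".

  a_4 = -3·2 + 0·-4 + -1·5 + -1·-1 = -10
  a_5 = -3·-10 + 0·2 + -1·-4 + -1·5 = 29
  a_6 = -3·29 + 0·-10 + -1·2 + -1·-4 = -85
  a_7 = -3·-85 + 0·29 + -1·-10 + -1·2 = 263
  a_8 = -3·263 + 0·-85 + -1·29 + -1·-10 = -808
  a_9 = -3·-808 + 0·263 + -1·-85 + -1·29 = 2480
  a_10 = -3·2480 + 0·-808 + -1·263 + -1·-85 = -7618
  a_11 = -3·-7618 + 0·2480 + -1·-808 + -1·263 = 23399
  a_12 = -3·23399 + 0·-7618 + -1·2480 + -1·-808 = -71869
  a_13 = -3·-71869 + 0·23399 + -1·-7618 + -1·2480 = 220745
  a_14 = -3·220745 + 0·-71869 + -1·23399 + -1·-7618 = -678016

-3,0,-1,-1 ; -678016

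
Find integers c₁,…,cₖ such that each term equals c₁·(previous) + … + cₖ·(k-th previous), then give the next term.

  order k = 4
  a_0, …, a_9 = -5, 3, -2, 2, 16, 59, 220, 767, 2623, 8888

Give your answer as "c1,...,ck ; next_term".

4,-1,-3,-3 ; 29968

  a_4 = 4·2 + -1·-2 + -3·3 + -3·-5 = 16
  a_5 = 4·16 + -1·2 + -3·-2 + -3·3 = 59
  a_6 = 4·59 + -1·16 + -3·2 + -3·-2 = 220
  a_7 = 4·220 + -1·59 + -3·16 + -3·2 = 767
  a_8 = 4·767 + -1·220 + -3·59 + -3·16 = 2623
  a_9 = 4·2623 + -1·767 + -3·220 + -3·59 = 8888
  a_10 = 4·8888 + -1·2623 + -3·767 + -3·220 = 29968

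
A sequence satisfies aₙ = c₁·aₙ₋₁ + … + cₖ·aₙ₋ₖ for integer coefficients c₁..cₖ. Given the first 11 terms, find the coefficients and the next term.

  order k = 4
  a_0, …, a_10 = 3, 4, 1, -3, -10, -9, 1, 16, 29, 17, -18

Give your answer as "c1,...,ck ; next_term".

  a_4 = 0·-3 + 0·1 + -1·4 + -2·3 = -10
  a_5 = 0·-10 + 0·-3 + -1·1 + -2·4 = -9
  a_6 = 0·-9 + 0·-10 + -1·-3 + -2·1 = 1
  a_7 = 0·1 + 0·-9 + -1·-10 + -2·-3 = 16
  a_8 = 0·16 + 0·1 + -1·-9 + -2·-10 = 29
  a_9 = 0·29 + 0·16 + -1·1 + -2·-9 = 17
  a_10 = 0·17 + 0·29 + -1·16 + -2·1 = -18
  a_11 = 0·-18 + 0·17 + -1·29 + -2·16 = -61

0,0,-1,-2 ; -61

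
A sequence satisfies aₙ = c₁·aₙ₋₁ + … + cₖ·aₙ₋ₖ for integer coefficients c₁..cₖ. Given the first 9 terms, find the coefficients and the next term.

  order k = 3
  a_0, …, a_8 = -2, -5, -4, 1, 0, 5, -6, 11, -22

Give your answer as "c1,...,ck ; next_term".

-1,1,-1 ; 39

  a_3 = -1·-4 + 1·-5 + -1·-2 = 1
  a_4 = -1·1 + 1·-4 + -1·-5 = 0
  a_5 = -1·0 + 1·1 + -1·-4 = 5
  a_6 = -1·5 + 1·0 + -1·1 = -6
  a_7 = -1·-6 + 1·5 + -1·0 = 11
  a_8 = -1·11 + 1·-6 + -1·5 = -22
  a_9 = -1·-22 + 1·11 + -1·-6 = 39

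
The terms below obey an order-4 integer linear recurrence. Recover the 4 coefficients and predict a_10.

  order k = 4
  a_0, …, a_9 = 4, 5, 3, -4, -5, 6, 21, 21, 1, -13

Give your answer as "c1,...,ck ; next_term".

  a_4 = 2·-4 + -2·3 + 1·5 + 1·4 = -5
  a_5 = 2·-5 + -2·-4 + 1·3 + 1·5 = 6
  a_6 = 2·6 + -2·-5 + 1·-4 + 1·3 = 21
  a_7 = 2·21 + -2·6 + 1·-5 + 1·-4 = 21
  a_8 = 2·21 + -2·21 + 1·6 + 1·-5 = 1
  a_9 = 2·1 + -2·21 + 1·21 + 1·6 = -13
  a_10 = 2·-13 + -2·1 + 1·21 + 1·21 = 14

2,-2,1,1 ; 14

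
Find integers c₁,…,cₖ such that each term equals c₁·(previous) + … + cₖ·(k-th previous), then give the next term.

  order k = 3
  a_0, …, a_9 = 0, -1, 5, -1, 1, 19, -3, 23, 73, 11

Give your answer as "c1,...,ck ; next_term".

0,1,4 ; 165

  a_3 = 0·5 + 1·-1 + 4·0 = -1
  a_4 = 0·-1 + 1·5 + 4·-1 = 1
  a_5 = 0·1 + 1·-1 + 4·5 = 19
  a_6 = 0·19 + 1·1 + 4·-1 = -3
  a_7 = 0·-3 + 1·19 + 4·1 = 23
  a_8 = 0·23 + 1·-3 + 4·19 = 73
  a_9 = 0·73 + 1·23 + 4·-3 = 11
  a_10 = 0·11 + 1·73 + 4·23 = 165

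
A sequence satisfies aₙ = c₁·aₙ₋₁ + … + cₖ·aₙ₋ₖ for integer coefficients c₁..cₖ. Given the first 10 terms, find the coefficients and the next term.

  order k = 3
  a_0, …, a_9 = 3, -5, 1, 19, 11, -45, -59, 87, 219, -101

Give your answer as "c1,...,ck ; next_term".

  a_3 = 1·1 + -3·-5 + 1·3 = 19
  a_4 = 1·19 + -3·1 + 1·-5 = 11
  a_5 = 1·11 + -3·19 + 1·1 = -45
  a_6 = 1·-45 + -3·11 + 1·19 = -59
  a_7 = 1·-59 + -3·-45 + 1·11 = 87
  a_8 = 1·87 + -3·-59 + 1·-45 = 219
  a_9 = 1·219 + -3·87 + 1·-59 = -101
  a_10 = 1·-101 + -3·219 + 1·87 = -671

1,-3,1 ; -671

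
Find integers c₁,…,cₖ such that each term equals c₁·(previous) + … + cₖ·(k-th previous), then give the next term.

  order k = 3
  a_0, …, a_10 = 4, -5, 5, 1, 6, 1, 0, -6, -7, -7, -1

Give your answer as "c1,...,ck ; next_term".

1,0,-1 ; 6

  a_3 = 1·5 + 0·-5 + -1·4 = 1
  a_4 = 1·1 + 0·5 + -1·-5 = 6
  a_5 = 1·6 + 0·1 + -1·5 = 1
  a_6 = 1·1 + 0·6 + -1·1 = 0
  a_7 = 1·0 + 0·1 + -1·6 = -6
  a_8 = 1·-6 + 0·0 + -1·1 = -7
  a_9 = 1·-7 + 0·-6 + -1·0 = -7
  a_10 = 1·-7 + 0·-7 + -1·-6 = -1
  a_11 = 1·-1 + 0·-7 + -1·-7 = 6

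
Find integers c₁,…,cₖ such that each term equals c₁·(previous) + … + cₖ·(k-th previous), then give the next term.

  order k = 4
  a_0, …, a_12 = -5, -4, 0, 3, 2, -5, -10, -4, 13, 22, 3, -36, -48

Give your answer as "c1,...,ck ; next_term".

1,-1,-1,1 ; 7

  a_4 = 1·3 + -1·0 + -1·-4 + 1·-5 = 2
  a_5 = 1·2 + -1·3 + -1·0 + 1·-4 = -5
  a_6 = 1·-5 + -1·2 + -1·3 + 1·0 = -10
  a_7 = 1·-10 + -1·-5 + -1·2 + 1·3 = -4
  a_8 = 1·-4 + -1·-10 + -1·-5 + 1·2 = 13
  a_9 = 1·13 + -1·-4 + -1·-10 + 1·-5 = 22
  a_10 = 1·22 + -1·13 + -1·-4 + 1·-10 = 3
  a_11 = 1·3 + -1·22 + -1·13 + 1·-4 = -36
  a_12 = 1·-36 + -1·3 + -1·22 + 1·13 = -48
  a_13 = 1·-48 + -1·-36 + -1·3 + 1·22 = 7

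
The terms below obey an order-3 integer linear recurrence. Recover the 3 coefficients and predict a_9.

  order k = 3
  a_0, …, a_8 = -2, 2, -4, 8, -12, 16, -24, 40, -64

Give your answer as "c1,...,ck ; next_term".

-2,-2,-2 ; 96

  a_3 = -2·-4 + -2·2 + -2·-2 = 8
  a_4 = -2·8 + -2·-4 + -2·2 = -12
  a_5 = -2·-12 + -2·8 + -2·-4 = 16
  a_6 = -2·16 + -2·-12 + -2·8 = -24
  a_7 = -2·-24 + -2·16 + -2·-12 = 40
  a_8 = -2·40 + -2·-24 + -2·16 = -64
  a_9 = -2·-64 + -2·40 + -2·-24 = 96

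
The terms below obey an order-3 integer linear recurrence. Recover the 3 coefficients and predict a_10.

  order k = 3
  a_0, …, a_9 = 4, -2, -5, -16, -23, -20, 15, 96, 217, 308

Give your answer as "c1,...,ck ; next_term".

  a_3 = 2·-5 + -1·-2 + -2·4 = -16
  a_4 = 2·-16 + -1·-5 + -2·-2 = -23
  a_5 = 2·-23 + -1·-16 + -2·-5 = -20
  a_6 = 2·-20 + -1·-23 + -2·-16 = 15
  a_7 = 2·15 + -1·-20 + -2·-23 = 96
  a_8 = 2·96 + -1·15 + -2·-20 = 217
  a_9 = 2·217 + -1·96 + -2·15 = 308
  a_10 = 2·308 + -1·217 + -2·96 = 207

2,-1,-2 ; 207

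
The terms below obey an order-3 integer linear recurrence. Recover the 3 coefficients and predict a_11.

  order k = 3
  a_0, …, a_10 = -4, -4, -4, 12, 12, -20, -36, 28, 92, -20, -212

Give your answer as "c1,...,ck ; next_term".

0,-2,-1 ; -52

  a_3 = 0·-4 + -2·-4 + -1·-4 = 12
  a_4 = 0·12 + -2·-4 + -1·-4 = 12
  a_5 = 0·12 + -2·12 + -1·-4 = -20
  a_6 = 0·-20 + -2·12 + -1·12 = -36
  a_7 = 0·-36 + -2·-20 + -1·12 = 28
  a_8 = 0·28 + -2·-36 + -1·-20 = 92
  a_9 = 0·92 + -2·28 + -1·-36 = -20
  a_10 = 0·-20 + -2·92 + -1·28 = -212
  a_11 = 0·-212 + -2·-20 + -1·92 = -52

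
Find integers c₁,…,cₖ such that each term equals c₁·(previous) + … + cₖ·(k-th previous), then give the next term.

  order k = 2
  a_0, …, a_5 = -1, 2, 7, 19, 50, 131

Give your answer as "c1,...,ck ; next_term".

  a_2 = 3·2 + -1·-1 = 7
  a_3 = 3·7 + -1·2 = 19
  a_4 = 3·19 + -1·7 = 50
  a_5 = 3·50 + -1·19 = 131
  a_6 = 3·131 + -1·50 = 343

3,-1 ; 343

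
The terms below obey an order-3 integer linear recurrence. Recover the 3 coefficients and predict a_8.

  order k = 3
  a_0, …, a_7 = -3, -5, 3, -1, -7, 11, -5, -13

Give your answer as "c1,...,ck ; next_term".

-1,-1,1 ; 29

  a_3 = -1·3 + -1·-5 + 1·-3 = -1
  a_4 = -1·-1 + -1·3 + 1·-5 = -7
  a_5 = -1·-7 + -1·-1 + 1·3 = 11
  a_6 = -1·11 + -1·-7 + 1·-1 = -5
  a_7 = -1·-5 + -1·11 + 1·-7 = -13
  a_8 = -1·-13 + -1·-5 + 1·11 = 29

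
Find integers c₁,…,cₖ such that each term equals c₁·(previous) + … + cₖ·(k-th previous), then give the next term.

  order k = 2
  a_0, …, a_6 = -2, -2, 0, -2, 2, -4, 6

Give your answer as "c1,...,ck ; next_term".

-1,1 ; -10

  a_2 = -1·-2 + 1·-2 = 0
  a_3 = -1·0 + 1·-2 = -2
  a_4 = -1·-2 + 1·0 = 2
  a_5 = -1·2 + 1·-2 = -4
  a_6 = -1·-4 + 1·2 = 6
  a_7 = -1·6 + 1·-4 = -10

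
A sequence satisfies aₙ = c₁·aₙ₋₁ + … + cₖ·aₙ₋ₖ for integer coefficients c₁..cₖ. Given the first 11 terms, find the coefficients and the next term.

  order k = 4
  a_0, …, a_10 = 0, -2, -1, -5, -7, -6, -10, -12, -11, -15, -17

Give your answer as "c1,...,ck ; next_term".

  a_4 = 1·-5 + 0·-1 + 1·-2 + -1·0 = -7
  a_5 = 1·-7 + 0·-5 + 1·-1 + -1·-2 = -6
  a_6 = 1·-6 + 0·-7 + 1·-5 + -1·-1 = -10
  a_7 = 1·-10 + 0·-6 + 1·-7 + -1·-5 = -12
  a_8 = 1·-12 + 0·-10 + 1·-6 + -1·-7 = -11
  a_9 = 1·-11 + 0·-12 + 1·-10 + -1·-6 = -15
  a_10 = 1·-15 + 0·-11 + 1·-12 + -1·-10 = -17
  a_11 = 1·-17 + 0·-15 + 1·-11 + -1·-12 = -16

1,0,1,-1 ; -16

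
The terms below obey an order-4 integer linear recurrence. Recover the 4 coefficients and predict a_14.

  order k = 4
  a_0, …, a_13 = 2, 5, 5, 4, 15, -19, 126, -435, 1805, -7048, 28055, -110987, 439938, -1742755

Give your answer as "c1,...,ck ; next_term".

-3,4,1,1 ; 6905085

  a_4 = -3·4 + 4·5 + 1·5 + 1·2 = 15
  a_5 = -3·15 + 4·4 + 1·5 + 1·5 = -19
  a_6 = -3·-19 + 4·15 + 1·4 + 1·5 = 126
  a_7 = -3·126 + 4·-19 + 1·15 + 1·4 = -435
  a_8 = -3·-435 + 4·126 + 1·-19 + 1·15 = 1805
  a_9 = -3·1805 + 4·-435 + 1·126 + 1·-19 = -7048
  a_10 = -3·-7048 + 4·1805 + 1·-435 + 1·126 = 28055
  a_11 = -3·28055 + 4·-7048 + 1·1805 + 1·-435 = -110987
  a_12 = -3·-110987 + 4·28055 + 1·-7048 + 1·1805 = 439938
  a_13 = -3·439938 + 4·-110987 + 1·28055 + 1·-7048 = -1742755
  a_14 = -3·-1742755 + 4·439938 + 1·-110987 + 1·28055 = 6905085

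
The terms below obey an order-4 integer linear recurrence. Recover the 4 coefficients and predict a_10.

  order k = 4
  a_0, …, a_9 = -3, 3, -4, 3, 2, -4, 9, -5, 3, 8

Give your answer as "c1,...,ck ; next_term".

0,1,1,-1 ; -11

  a_4 = 0·3 + 1·-4 + 1·3 + -1·-3 = 2
  a_5 = 0·2 + 1·3 + 1·-4 + -1·3 = -4
  a_6 = 0·-4 + 1·2 + 1·3 + -1·-4 = 9
  a_7 = 0·9 + 1·-4 + 1·2 + -1·3 = -5
  a_8 = 0·-5 + 1·9 + 1·-4 + -1·2 = 3
  a_9 = 0·3 + 1·-5 + 1·9 + -1·-4 = 8
  a_10 = 0·8 + 1·3 + 1·-5 + -1·9 = -11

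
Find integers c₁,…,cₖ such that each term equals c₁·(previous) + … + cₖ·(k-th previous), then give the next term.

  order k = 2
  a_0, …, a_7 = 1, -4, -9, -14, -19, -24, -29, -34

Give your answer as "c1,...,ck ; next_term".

  a_2 = 2·-4 + -1·1 = -9
  a_3 = 2·-9 + -1·-4 = -14
  a_4 = 2·-14 + -1·-9 = -19
  a_5 = 2·-19 + -1·-14 = -24
  a_6 = 2·-24 + -1·-19 = -29
  a_7 = 2·-29 + -1·-24 = -34
  a_8 = 2·-34 + -1·-29 = -39

2,-1 ; -39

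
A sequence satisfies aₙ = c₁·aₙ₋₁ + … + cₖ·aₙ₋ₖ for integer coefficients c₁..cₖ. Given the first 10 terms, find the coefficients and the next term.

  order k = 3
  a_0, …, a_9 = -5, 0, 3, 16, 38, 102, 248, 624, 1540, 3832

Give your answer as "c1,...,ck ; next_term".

2,2,-2 ; 9496

  a_3 = 2·3 + 2·0 + -2·-5 = 16
  a_4 = 2·16 + 2·3 + -2·0 = 38
  a_5 = 2·38 + 2·16 + -2·3 = 102
  a_6 = 2·102 + 2·38 + -2·16 = 248
  a_7 = 2·248 + 2·102 + -2·38 = 624
  a_8 = 2·624 + 2·248 + -2·102 = 1540
  a_9 = 2·1540 + 2·624 + -2·248 = 3832
  a_10 = 2·3832 + 2·1540 + -2·624 = 9496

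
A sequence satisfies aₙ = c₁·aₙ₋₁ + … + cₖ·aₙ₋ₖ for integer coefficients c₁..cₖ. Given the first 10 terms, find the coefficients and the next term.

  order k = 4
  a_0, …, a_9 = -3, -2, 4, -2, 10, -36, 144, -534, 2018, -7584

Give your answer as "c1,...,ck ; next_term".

-3,3,1,2 ; 28560

  a_4 = -3·-2 + 3·4 + 1·-2 + 2·-3 = 10
  a_5 = -3·10 + 3·-2 + 1·4 + 2·-2 = -36
  a_6 = -3·-36 + 3·10 + 1·-2 + 2·4 = 144
  a_7 = -3·144 + 3·-36 + 1·10 + 2·-2 = -534
  a_8 = -3·-534 + 3·144 + 1·-36 + 2·10 = 2018
  a_9 = -3·2018 + 3·-534 + 1·144 + 2·-36 = -7584
  a_10 = -3·-7584 + 3·2018 + 1·-534 + 2·144 = 28560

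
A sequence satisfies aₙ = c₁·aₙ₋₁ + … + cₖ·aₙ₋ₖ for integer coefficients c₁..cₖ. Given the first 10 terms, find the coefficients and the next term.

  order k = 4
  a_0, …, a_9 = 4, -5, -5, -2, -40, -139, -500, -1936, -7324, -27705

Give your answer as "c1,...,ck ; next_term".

3,2,4,-1 ; -105007

  a_4 = 3·-2 + 2·-5 + 4·-5 + -1·4 = -40
  a_5 = 3·-40 + 2·-2 + 4·-5 + -1·-5 = -139
  a_6 = 3·-139 + 2·-40 + 4·-2 + -1·-5 = -500
  a_7 = 3·-500 + 2·-139 + 4·-40 + -1·-2 = -1936
  a_8 = 3·-1936 + 2·-500 + 4·-139 + -1·-40 = -7324
  a_9 = 3·-7324 + 2·-1936 + 4·-500 + -1·-139 = -27705
  a_10 = 3·-27705 + 2·-7324 + 4·-1936 + -1·-500 = -105007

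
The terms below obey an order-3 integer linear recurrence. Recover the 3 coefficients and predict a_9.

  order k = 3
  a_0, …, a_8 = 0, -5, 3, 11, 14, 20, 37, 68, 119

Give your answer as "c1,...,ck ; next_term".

  a_3 = 2·3 + -1·-5 + 1·0 = 11
  a_4 = 2·11 + -1·3 + 1·-5 = 14
  a_5 = 2·14 + -1·11 + 1·3 = 20
  a_6 = 2·20 + -1·14 + 1·11 = 37
  a_7 = 2·37 + -1·20 + 1·14 = 68
  a_8 = 2·68 + -1·37 + 1·20 = 119
  a_9 = 2·119 + -1·68 + 1·37 = 207

2,-1,1 ; 207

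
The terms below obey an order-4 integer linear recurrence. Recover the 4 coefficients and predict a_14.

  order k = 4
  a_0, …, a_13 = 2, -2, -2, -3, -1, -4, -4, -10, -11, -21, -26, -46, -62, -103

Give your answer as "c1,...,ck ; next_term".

  a_4 = 1·-3 + 1·-2 + -1·-2 + 1·2 = -1
  a_5 = 1·-1 + 1·-3 + -1·-2 + 1·-2 = -4
  a_6 = 1·-4 + 1·-1 + -1·-3 + 1·-2 = -4
  a_7 = 1·-4 + 1·-4 + -1·-1 + 1·-3 = -10
  a_8 = 1·-10 + 1·-4 + -1·-4 + 1·-1 = -11
  a_9 = 1·-11 + 1·-10 + -1·-4 + 1·-4 = -21
  a_10 = 1·-21 + 1·-11 + -1·-10 + 1·-4 = -26
  a_11 = 1·-26 + 1·-21 + -1·-11 + 1·-10 = -46
  a_12 = 1·-46 + 1·-26 + -1·-21 + 1·-11 = -62
  a_13 = 1·-62 + 1·-46 + -1·-26 + 1·-21 = -103
  a_14 = 1·-103 + 1·-62 + -1·-46 + 1·-26 = -145

1,1,-1,1 ; -145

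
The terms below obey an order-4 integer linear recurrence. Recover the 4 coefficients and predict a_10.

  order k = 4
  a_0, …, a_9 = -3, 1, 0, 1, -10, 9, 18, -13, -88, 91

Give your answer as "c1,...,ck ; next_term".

  a_4 = -1·1 + -3·0 + -3·1 + 2·-3 = -10
  a_5 = -1·-10 + -3·1 + -3·0 + 2·1 = 9
  a_6 = -1·9 + -3·-10 + -3·1 + 2·0 = 18
  a_7 = -1·18 + -3·9 + -3·-10 + 2·1 = -13
  a_8 = -1·-13 + -3·18 + -3·9 + 2·-10 = -88
  a_9 = -1·-88 + -3·-13 + -3·18 + 2·9 = 91
  a_10 = -1·91 + -3·-88 + -3·-13 + 2·18 = 248

-1,-3,-3,2 ; 248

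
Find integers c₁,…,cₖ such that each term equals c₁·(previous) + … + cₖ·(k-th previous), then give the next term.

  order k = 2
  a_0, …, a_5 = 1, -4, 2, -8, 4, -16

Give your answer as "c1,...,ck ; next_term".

0,2 ; 8

  a_2 = 0·-4 + 2·1 = 2
  a_3 = 0·2 + 2·-4 = -8
  a_4 = 0·-8 + 2·2 = 4
  a_5 = 0·4 + 2·-8 = -16
  a_6 = 0·-16 + 2·4 = 8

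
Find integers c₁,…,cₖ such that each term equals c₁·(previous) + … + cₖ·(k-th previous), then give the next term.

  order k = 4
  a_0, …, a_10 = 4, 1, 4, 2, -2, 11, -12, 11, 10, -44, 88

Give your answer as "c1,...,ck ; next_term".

  a_4 = -2·2 + -1·4 + 2·1 + 1·4 = -2
  a_5 = -2·-2 + -1·2 + 2·4 + 1·1 = 11
  a_6 = -2·11 + -1·-2 + 2·2 + 1·4 = -12
  a_7 = -2·-12 + -1·11 + 2·-2 + 1·2 = 11
  a_8 = -2·11 + -1·-12 + 2·11 + 1·-2 = 10
  a_9 = -2·10 + -1·11 + 2·-12 + 1·11 = -44
  a_10 = -2·-44 + -1·10 + 2·11 + 1·-12 = 88
  a_11 = -2·88 + -1·-44 + 2·10 + 1·11 = -101

-2,-1,2,1 ; -101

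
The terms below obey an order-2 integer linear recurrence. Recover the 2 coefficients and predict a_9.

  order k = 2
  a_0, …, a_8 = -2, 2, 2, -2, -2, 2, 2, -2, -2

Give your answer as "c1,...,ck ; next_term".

0,-1 ; 2

  a_2 = 0·2 + -1·-2 = 2
  a_3 = 0·2 + -1·2 = -2
  a_4 = 0·-2 + -1·2 = -2
  a_5 = 0·-2 + -1·-2 = 2
  a_6 = 0·2 + -1·-2 = 2
  a_7 = 0·2 + -1·2 = -2
  a_8 = 0·-2 + -1·2 = -2
  a_9 = 0·-2 + -1·-2 = 2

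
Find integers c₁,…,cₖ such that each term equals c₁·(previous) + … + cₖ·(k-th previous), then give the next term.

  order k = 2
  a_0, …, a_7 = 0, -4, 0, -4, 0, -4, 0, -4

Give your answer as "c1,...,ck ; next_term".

0,1 ; 0

  a_2 = 0·-4 + 1·0 = 0
  a_3 = 0·0 + 1·-4 = -4
  a_4 = 0·-4 + 1·0 = 0
  a_5 = 0·0 + 1·-4 = -4
  a_6 = 0·-4 + 1·0 = 0
  a_7 = 0·0 + 1·-4 = -4
  a_8 = 0·-4 + 1·0 = 0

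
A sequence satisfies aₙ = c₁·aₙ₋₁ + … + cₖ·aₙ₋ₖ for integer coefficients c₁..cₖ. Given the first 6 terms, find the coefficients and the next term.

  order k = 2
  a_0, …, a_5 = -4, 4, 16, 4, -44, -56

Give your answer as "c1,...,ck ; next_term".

  a_2 = 1·4 + -3·-4 = 16
  a_3 = 1·16 + -3·4 = 4
  a_4 = 1·4 + -3·16 = -44
  a_5 = 1·-44 + -3·4 = -56
  a_6 = 1·-56 + -3·-44 = 76

1,-3 ; 76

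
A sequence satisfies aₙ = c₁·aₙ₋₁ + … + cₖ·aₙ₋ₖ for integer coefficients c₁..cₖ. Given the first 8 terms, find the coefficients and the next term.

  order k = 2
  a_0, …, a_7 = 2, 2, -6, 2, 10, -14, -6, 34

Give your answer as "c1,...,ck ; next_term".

-1,-2 ; -22

  a_2 = -1·2 + -2·2 = -6
  a_3 = -1·-6 + -2·2 = 2
  a_4 = -1·2 + -2·-6 = 10
  a_5 = -1·10 + -2·2 = -14
  a_6 = -1·-14 + -2·10 = -6
  a_7 = -1·-6 + -2·-14 = 34
  a_8 = -1·34 + -2·-6 = -22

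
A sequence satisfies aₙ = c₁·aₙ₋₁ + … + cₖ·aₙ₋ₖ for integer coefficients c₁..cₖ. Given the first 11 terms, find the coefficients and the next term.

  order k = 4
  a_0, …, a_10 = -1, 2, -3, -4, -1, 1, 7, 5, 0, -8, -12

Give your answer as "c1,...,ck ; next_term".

0,0,-1,-1 ; -5

  a_4 = 0·-4 + 0·-3 + -1·2 + -1·-1 = -1
  a_5 = 0·-1 + 0·-4 + -1·-3 + -1·2 = 1
  a_6 = 0·1 + 0·-1 + -1·-4 + -1·-3 = 7
  a_7 = 0·7 + 0·1 + -1·-1 + -1·-4 = 5
  a_8 = 0·5 + 0·7 + -1·1 + -1·-1 = 0
  a_9 = 0·0 + 0·5 + -1·7 + -1·1 = -8
  a_10 = 0·-8 + 0·0 + -1·5 + -1·7 = -12
  a_11 = 0·-12 + 0·-8 + -1·0 + -1·5 = -5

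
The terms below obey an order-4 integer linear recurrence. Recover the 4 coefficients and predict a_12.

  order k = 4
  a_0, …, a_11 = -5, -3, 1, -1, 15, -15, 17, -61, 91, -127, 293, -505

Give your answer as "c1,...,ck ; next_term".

-1,0,-3,-1 ; 795

  a_4 = -1·-1 + 0·1 + -3·-3 + -1·-5 = 15
  a_5 = -1·15 + 0·-1 + -3·1 + -1·-3 = -15
  a_6 = -1·-15 + 0·15 + -3·-1 + -1·1 = 17
  a_7 = -1·17 + 0·-15 + -3·15 + -1·-1 = -61
  a_8 = -1·-61 + 0·17 + -3·-15 + -1·15 = 91
  a_9 = -1·91 + 0·-61 + -3·17 + -1·-15 = -127
  a_10 = -1·-127 + 0·91 + -3·-61 + -1·17 = 293
  a_11 = -1·293 + 0·-127 + -3·91 + -1·-61 = -505
  a_12 = -1·-505 + 0·293 + -3·-127 + -1·91 = 795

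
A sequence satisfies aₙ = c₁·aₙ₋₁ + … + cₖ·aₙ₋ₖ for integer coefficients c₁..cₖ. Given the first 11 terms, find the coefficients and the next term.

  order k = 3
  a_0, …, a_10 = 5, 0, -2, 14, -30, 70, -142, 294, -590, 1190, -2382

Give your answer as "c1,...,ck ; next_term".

  a_3 = -2·-2 + 1·0 + 2·5 = 14
  a_4 = -2·14 + 1·-2 + 2·0 = -30
  a_5 = -2·-30 + 1·14 + 2·-2 = 70
  a_6 = -2·70 + 1·-30 + 2·14 = -142
  a_7 = -2·-142 + 1·70 + 2·-30 = 294
  a_8 = -2·294 + 1·-142 + 2·70 = -590
  a_9 = -2·-590 + 1·294 + 2·-142 = 1190
  a_10 = -2·1190 + 1·-590 + 2·294 = -2382
  a_11 = -2·-2382 + 1·1190 + 2·-590 = 4774

-2,1,2 ; 4774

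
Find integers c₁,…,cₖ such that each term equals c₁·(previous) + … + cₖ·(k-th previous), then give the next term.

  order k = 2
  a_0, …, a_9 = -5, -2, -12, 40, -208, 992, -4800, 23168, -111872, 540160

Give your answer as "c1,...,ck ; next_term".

  a_2 = -4·-2 + 4·-5 = -12
  a_3 = -4·-12 + 4·-2 = 40
  a_4 = -4·40 + 4·-12 = -208
  a_5 = -4·-208 + 4·40 = 992
  a_6 = -4·992 + 4·-208 = -4800
  a_7 = -4·-4800 + 4·992 = 23168
  a_8 = -4·23168 + 4·-4800 = -111872
  a_9 = -4·-111872 + 4·23168 = 540160
  a_10 = -4·540160 + 4·-111872 = -2608128

-4,4 ; -2608128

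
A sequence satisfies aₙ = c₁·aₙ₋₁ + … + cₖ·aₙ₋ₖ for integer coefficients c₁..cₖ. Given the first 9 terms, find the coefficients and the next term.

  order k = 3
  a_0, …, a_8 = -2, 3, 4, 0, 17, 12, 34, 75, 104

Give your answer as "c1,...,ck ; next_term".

0,2,3 ; 252

  a_3 = 0·4 + 2·3 + 3·-2 = 0
  a_4 = 0·0 + 2·4 + 3·3 = 17
  a_5 = 0·17 + 2·0 + 3·4 = 12
  a_6 = 0·12 + 2·17 + 3·0 = 34
  a_7 = 0·34 + 2·12 + 3·17 = 75
  a_8 = 0·75 + 2·34 + 3·12 = 104
  a_9 = 0·104 + 2·75 + 3·34 = 252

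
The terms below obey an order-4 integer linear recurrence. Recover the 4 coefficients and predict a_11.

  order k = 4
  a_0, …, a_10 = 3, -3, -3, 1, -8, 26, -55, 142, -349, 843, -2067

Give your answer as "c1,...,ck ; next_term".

  a_4 = -2·1 + 1·-3 + -1·-3 + -2·3 = -8
  a_5 = -2·-8 + 1·1 + -1·-3 + -2·-3 = 26
  a_6 = -2·26 + 1·-8 + -1·1 + -2·-3 = -55
  a_7 = -2·-55 + 1·26 + -1·-8 + -2·1 = 142
  a_8 = -2·142 + 1·-55 + -1·26 + -2·-8 = -349
  a_9 = -2·-349 + 1·142 + -1·-55 + -2·26 = 843
  a_10 = -2·843 + 1·-349 + -1·142 + -2·-55 = -2067
  a_11 = -2·-2067 + 1·843 + -1·-349 + -2·142 = 5042

-2,1,-1,-2 ; 5042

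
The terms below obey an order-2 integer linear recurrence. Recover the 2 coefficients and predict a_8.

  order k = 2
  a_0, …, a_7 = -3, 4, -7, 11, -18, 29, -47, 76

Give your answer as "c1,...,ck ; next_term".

  a_2 = -1·4 + 1·-3 = -7
  a_3 = -1·-7 + 1·4 = 11
  a_4 = -1·11 + 1·-7 = -18
  a_5 = -1·-18 + 1·11 = 29
  a_6 = -1·29 + 1·-18 = -47
  a_7 = -1·-47 + 1·29 = 76
  a_8 = -1·76 + 1·-47 = -123

-1,1 ; -123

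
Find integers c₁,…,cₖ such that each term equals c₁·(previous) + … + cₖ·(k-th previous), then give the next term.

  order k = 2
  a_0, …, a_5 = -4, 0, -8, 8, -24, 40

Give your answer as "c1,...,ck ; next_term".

-1,2 ; -88

  a_2 = -1·0 + 2·-4 = -8
  a_3 = -1·-8 + 2·0 = 8
  a_4 = -1·8 + 2·-8 = -24
  a_5 = -1·-24 + 2·8 = 40
  a_6 = -1·40 + 2·-24 = -88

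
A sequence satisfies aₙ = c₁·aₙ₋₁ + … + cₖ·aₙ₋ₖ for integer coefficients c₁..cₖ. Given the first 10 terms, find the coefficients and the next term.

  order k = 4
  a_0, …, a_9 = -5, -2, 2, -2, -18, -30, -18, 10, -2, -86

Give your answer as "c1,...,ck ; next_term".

1,0,-2,4 ; -178

  a_4 = 1·-2 + 0·2 + -2·-2 + 4·-5 = -18
  a_5 = 1·-18 + 0·-2 + -2·2 + 4·-2 = -30
  a_6 = 1·-30 + 0·-18 + -2·-2 + 4·2 = -18
  a_7 = 1·-18 + 0·-30 + -2·-18 + 4·-2 = 10
  a_8 = 1·10 + 0·-18 + -2·-30 + 4·-18 = -2
  a_9 = 1·-2 + 0·10 + -2·-18 + 4·-30 = -86
  a_10 = 1·-86 + 0·-2 + -2·10 + 4·-18 = -178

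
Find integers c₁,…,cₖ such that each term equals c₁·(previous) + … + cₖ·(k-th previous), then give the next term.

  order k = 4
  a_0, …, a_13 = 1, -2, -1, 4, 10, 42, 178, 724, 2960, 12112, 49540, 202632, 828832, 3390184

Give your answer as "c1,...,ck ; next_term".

  a_4 = 4·4 + 0·-1 + 2·-2 + -2·1 = 10
  a_5 = 4·10 + 0·4 + 2·-1 + -2·-2 = 42
  a_6 = 4·42 + 0·10 + 2·4 + -2·-1 = 178
  a_7 = 4·178 + 0·42 + 2·10 + -2·4 = 724
  a_8 = 4·724 + 0·178 + 2·42 + -2·10 = 2960
  a_9 = 4·2960 + 0·724 + 2·178 + -2·42 = 12112
  a_10 = 4·12112 + 0·2960 + 2·724 + -2·178 = 49540
  a_11 = 4·49540 + 0·12112 + 2·2960 + -2·724 = 202632
  a_12 = 4·202632 + 0·49540 + 2·12112 + -2·2960 = 828832
  a_13 = 4·828832 + 0·202632 + 2·49540 + -2·12112 = 3390184
  a_14 = 4·3390184 + 0·828832 + 2·202632 + -2·49540 = 13866920

4,0,2,-2 ; 13866920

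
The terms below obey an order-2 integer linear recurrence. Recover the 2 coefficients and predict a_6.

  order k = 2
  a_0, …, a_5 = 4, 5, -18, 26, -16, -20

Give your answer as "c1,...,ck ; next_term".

  a_2 = -2·5 + -2·4 = -18
  a_3 = -2·-18 + -2·5 = 26
  a_4 = -2·26 + -2·-18 = -16
  a_5 = -2·-16 + -2·26 = -20
  a_6 = -2·-20 + -2·-16 = 72

-2,-2 ; 72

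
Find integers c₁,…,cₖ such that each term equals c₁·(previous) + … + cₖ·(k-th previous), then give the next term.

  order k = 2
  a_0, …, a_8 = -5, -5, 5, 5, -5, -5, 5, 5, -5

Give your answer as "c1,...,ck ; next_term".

  a_2 = 0·-5 + -1·-5 = 5
  a_3 = 0·5 + -1·-5 = 5
  a_4 = 0·5 + -1·5 = -5
  a_5 = 0·-5 + -1·5 = -5
  a_6 = 0·-5 + -1·-5 = 5
  a_7 = 0·5 + -1·-5 = 5
  a_8 = 0·5 + -1·5 = -5
  a_9 = 0·-5 + -1·5 = -5

0,-1 ; -5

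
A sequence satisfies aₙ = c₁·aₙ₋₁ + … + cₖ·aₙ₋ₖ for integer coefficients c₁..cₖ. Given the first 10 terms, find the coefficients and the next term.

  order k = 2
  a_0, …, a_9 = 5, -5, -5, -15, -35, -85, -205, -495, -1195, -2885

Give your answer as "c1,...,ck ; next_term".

  a_2 = 2·-5 + 1·5 = -5
  a_3 = 2·-5 + 1·-5 = -15
  a_4 = 2·-15 + 1·-5 = -35
  a_5 = 2·-35 + 1·-15 = -85
  a_6 = 2·-85 + 1·-35 = -205
  a_7 = 2·-205 + 1·-85 = -495
  a_8 = 2·-495 + 1·-205 = -1195
  a_9 = 2·-1195 + 1·-495 = -2885
  a_10 = 2·-2885 + 1·-1195 = -6965

2,1 ; -6965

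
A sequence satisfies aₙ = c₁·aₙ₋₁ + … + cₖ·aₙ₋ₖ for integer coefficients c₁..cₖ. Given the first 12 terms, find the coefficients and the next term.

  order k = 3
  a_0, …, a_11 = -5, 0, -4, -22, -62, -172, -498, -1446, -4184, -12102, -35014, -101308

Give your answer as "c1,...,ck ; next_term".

  a_3 = 3·-4 + -1·0 + 2·-5 = -22
  a_4 = 3·-22 + -1·-4 + 2·0 = -62
  a_5 = 3·-62 + -1·-22 + 2·-4 = -172
  a_6 = 3·-172 + -1·-62 + 2·-22 = -498
  a_7 = 3·-498 + -1·-172 + 2·-62 = -1446
  a_8 = 3·-1446 + -1·-498 + 2·-172 = -4184
  a_9 = 3·-4184 + -1·-1446 + 2·-498 = -12102
  a_10 = 3·-12102 + -1·-4184 + 2·-1446 = -35014
  a_11 = 3·-35014 + -1·-12102 + 2·-4184 = -101308
  a_12 = 3·-101308 + -1·-35014 + 2·-12102 = -293114

3,-1,2 ; -293114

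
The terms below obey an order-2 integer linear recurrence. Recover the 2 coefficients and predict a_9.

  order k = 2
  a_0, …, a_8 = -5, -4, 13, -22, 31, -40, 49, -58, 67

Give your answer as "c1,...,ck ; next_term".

-2,-1 ; -76

  a_2 = -2·-4 + -1·-5 = 13
  a_3 = -2·13 + -1·-4 = -22
  a_4 = -2·-22 + -1·13 = 31
  a_5 = -2·31 + -1·-22 = -40
  a_6 = -2·-40 + -1·31 = 49
  a_7 = -2·49 + -1·-40 = -58
  a_8 = -2·-58 + -1·49 = 67
  a_9 = -2·67 + -1·-58 = -76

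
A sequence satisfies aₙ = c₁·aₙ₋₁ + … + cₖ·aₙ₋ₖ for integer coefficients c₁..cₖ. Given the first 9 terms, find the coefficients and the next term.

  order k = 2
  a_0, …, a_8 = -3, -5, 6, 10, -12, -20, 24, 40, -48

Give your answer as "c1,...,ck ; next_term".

  a_2 = 0·-5 + -2·-3 = 6
  a_3 = 0·6 + -2·-5 = 10
  a_4 = 0·10 + -2·6 = -12
  a_5 = 0·-12 + -2·10 = -20
  a_6 = 0·-20 + -2·-12 = 24
  a_7 = 0·24 + -2·-20 = 40
  a_8 = 0·40 + -2·24 = -48
  a_9 = 0·-48 + -2·40 = -80

0,-2 ; -80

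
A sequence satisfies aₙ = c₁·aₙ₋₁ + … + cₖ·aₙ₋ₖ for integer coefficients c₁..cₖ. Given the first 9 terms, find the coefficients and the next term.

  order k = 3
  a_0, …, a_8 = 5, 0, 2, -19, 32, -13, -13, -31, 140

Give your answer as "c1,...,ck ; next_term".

-2,-3,-3 ; -148

  a_3 = -2·2 + -3·0 + -3·5 = -19
  a_4 = -2·-19 + -3·2 + -3·0 = 32
  a_5 = -2·32 + -3·-19 + -3·2 = -13
  a_6 = -2·-13 + -3·32 + -3·-19 = -13
  a_7 = -2·-13 + -3·-13 + -3·32 = -31
  a_8 = -2·-31 + -3·-13 + -3·-13 = 140
  a_9 = -2·140 + -3·-31 + -3·-13 = -148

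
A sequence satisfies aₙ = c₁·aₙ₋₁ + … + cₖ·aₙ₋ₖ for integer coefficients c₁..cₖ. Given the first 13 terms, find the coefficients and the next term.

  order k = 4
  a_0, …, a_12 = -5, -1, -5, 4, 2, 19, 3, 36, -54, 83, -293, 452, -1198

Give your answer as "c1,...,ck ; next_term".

  a_4 = -1·4 + 3·-5 + -1·-1 + -4·-5 = 2
  a_5 = -1·2 + 3·4 + -1·-5 + -4·-1 = 19
  a_6 = -1·19 + 3·2 + -1·4 + -4·-5 = 3
  a_7 = -1·3 + 3·19 + -1·2 + -4·4 = 36
  a_8 = -1·36 + 3·3 + -1·19 + -4·2 = -54
  a_9 = -1·-54 + 3·36 + -1·3 + -4·19 = 83
  a_10 = -1·83 + 3·-54 + -1·36 + -4·3 = -293
  a_11 = -1·-293 + 3·83 + -1·-54 + -4·36 = 452
  a_12 = -1·452 + 3·-293 + -1·83 + -4·-54 = -1198
  a_13 = -1·-1198 + 3·452 + -1·-293 + -4·83 = 2515

-1,3,-1,-4 ; 2515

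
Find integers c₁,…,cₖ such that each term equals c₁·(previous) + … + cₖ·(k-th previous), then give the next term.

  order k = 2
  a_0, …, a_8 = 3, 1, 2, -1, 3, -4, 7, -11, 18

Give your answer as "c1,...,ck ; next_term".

  a_2 = -1·1 + 1·3 = 2
  a_3 = -1·2 + 1·1 = -1
  a_4 = -1·-1 + 1·2 = 3
  a_5 = -1·3 + 1·-1 = -4
  a_6 = -1·-4 + 1·3 = 7
  a_7 = -1·7 + 1·-4 = -11
  a_8 = -1·-11 + 1·7 = 18
  a_9 = -1·18 + 1·-11 = -29

-1,1 ; -29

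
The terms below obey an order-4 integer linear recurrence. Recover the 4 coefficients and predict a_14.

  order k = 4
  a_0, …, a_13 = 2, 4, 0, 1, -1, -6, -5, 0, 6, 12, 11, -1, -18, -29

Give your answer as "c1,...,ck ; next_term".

  a_4 = 1·1 + -1·0 + 0·4 + -1·2 = -1
  a_5 = 1·-1 + -1·1 + 0·0 + -1·4 = -6
  a_6 = 1·-6 + -1·-1 + 0·1 + -1·0 = -5
  a_7 = 1·-5 + -1·-6 + 0·-1 + -1·1 = 0
  a_8 = 1·0 + -1·-5 + 0·-6 + -1·-1 = 6
  a_9 = 1·6 + -1·0 + 0·-5 + -1·-6 = 12
  a_10 = 1·12 + -1·6 + 0·0 + -1·-5 = 11
  a_11 = 1·11 + -1·12 + 0·6 + -1·0 = -1
  a_12 = 1·-1 + -1·11 + 0·12 + -1·6 = -18
  a_13 = 1·-18 + -1·-1 + 0·11 + -1·12 = -29
  a_14 = 1·-29 + -1·-18 + 0·-1 + -1·11 = -22

1,-1,0,-1 ; -22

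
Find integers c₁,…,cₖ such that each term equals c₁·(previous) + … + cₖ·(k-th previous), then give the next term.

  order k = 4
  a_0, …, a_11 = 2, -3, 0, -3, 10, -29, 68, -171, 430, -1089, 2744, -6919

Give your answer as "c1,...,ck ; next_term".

  a_4 = -2·-3 + 1·0 + 0·-3 + 2·2 = 10
  a_5 = -2·10 + 1·-3 + 0·0 + 2·-3 = -29
  a_6 = -2·-29 + 1·10 + 0·-3 + 2·0 = 68
  a_7 = -2·68 + 1·-29 + 0·10 + 2·-3 = -171
  a_8 = -2·-171 + 1·68 + 0·-29 + 2·10 = 430
  a_9 = -2·430 + 1·-171 + 0·68 + 2·-29 = -1089
  a_10 = -2·-1089 + 1·430 + 0·-171 + 2·68 = 2744
  a_11 = -2·2744 + 1·-1089 + 0·430 + 2·-171 = -6919
  a_12 = -2·-6919 + 1·2744 + 0·-1089 + 2·430 = 17442

-2,1,0,2 ; 17442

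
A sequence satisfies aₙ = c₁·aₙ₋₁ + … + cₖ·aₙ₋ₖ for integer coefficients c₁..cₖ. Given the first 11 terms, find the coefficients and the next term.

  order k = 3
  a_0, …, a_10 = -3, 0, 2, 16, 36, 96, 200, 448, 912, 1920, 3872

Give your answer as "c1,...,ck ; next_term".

2,2,-4 ; 7936

  a_3 = 2·2 + 2·0 + -4·-3 = 16
  a_4 = 2·16 + 2·2 + -4·0 = 36
  a_5 = 2·36 + 2·16 + -4·2 = 96
  a_6 = 2·96 + 2·36 + -4·16 = 200
  a_7 = 2·200 + 2·96 + -4·36 = 448
  a_8 = 2·448 + 2·200 + -4·96 = 912
  a_9 = 2·912 + 2·448 + -4·200 = 1920
  a_10 = 2·1920 + 2·912 + -4·448 = 3872
  a_11 = 2·3872 + 2·1920 + -4·912 = 7936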